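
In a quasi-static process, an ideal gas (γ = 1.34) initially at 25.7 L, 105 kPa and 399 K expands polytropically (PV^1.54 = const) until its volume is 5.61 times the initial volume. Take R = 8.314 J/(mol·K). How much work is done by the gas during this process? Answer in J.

3030 J

n = P₁V₁/(RT₁) = 105×25.7/(8.314×399) = 0.813 mol.
Polytropic n=1.54: T₂ = T₁(V₁/V₂)^(n−1) = 399×(0.178)^0.54 = 157 K; P₂ = P₁(V₁/V₂)^n = 7.38 kPa.
W = (P₁V₁−P₂V₂)/(n−1) = (105×25.7−7.38×144)/0.54 = 3030 J.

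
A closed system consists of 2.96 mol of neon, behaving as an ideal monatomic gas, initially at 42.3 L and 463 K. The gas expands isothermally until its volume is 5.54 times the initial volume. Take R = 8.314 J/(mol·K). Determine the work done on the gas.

P₁ = nRT₁/V₁ = 2.96×8.314×463/42.3 = 269 kPa.
Isothermal: T stays 463 K; PV = const ⇒ V₂ = 234 L, P₂ = 48.6 kPa.
W = nRT ln(V₂/V₁) = 2.96×8.314×463×ln(5.54) = 19500 J.
Work done on the gas = −W_by = -19500 J.

-19500 J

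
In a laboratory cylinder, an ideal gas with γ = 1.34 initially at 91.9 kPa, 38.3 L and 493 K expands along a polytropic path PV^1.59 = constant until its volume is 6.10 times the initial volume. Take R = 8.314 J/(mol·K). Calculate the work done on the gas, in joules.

-3910 J

n = P₁V₁/(RT₁) = 91.9×38.3/(8.314×493) = 0.859 mol.
Polytropic n=1.59: T₂ = T₁(V₁/V₂)^(n−1) = 493×(0.164)^0.59 = 170 K; P₂ = P₁(V₁/V₂)^n = 5.18 kPa.
W = (P₁V₁−P₂V₂)/(n−1) = (91.9×38.3−5.18×234)/0.59 = 3910 J.
Work done on the gas = −W_by = -3910 J.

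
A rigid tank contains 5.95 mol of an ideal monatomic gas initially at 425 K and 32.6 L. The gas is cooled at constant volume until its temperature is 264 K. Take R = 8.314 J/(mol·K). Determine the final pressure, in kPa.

P₁ = nRT₁/V₁ = 5.95×8.314×425/32.6 = 645 kPa.
Isochoric: V stays 32.6 L; P/T = const ⇒ T₂ = 264 K, P₂ = 401 kPa.

401 kPa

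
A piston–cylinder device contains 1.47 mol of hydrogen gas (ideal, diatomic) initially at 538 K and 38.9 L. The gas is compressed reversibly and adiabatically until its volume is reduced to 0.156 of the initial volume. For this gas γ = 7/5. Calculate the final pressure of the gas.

2280 kPa

P₁ = nRT₁/V₁ = 1.47×8.314×538/38.9 = 169 kPa.
Adiabatic: TV^(γ−1) = const ⇒ T₂ = 538×(6.41)^0.400 = 1130 K; PV^γ = const ⇒ P₂ = 2280 kPa.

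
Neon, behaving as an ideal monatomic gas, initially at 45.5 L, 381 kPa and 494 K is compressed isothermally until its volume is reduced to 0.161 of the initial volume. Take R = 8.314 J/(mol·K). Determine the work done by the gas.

-31700 J

n = P₁V₁/(RT₁) = 381×45.5/(8.314×494) = 4.22 mol.
Isothermal: T stays 494 K; PV = const ⇒ V₂ = 7.33 L, P₂ = 2370 kPa.
W = nRT ln(V₂/V₁) = 4.22×8.314×494×ln(0.161) = -31700 J.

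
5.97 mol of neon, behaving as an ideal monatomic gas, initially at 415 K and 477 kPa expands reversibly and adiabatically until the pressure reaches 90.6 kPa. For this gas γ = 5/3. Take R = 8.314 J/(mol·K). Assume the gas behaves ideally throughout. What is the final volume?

117 L

V₁ = nRT₁/P₁ = 5.97×8.314×415/477 = 43.2 L.
Adiabatic: T₂/T₁ = (P₂/P₁)^((γ−1)/γ) ⇒ T₂ = 415×(0.190)^0.400 = 214 K; V₂ = 117 L.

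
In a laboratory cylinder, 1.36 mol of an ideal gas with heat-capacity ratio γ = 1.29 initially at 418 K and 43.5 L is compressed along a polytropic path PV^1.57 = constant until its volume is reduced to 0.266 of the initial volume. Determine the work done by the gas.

-9350 J

P₁ = nRT₁/V₁ = 1.36×8.314×418/43.5 = 109 kPa.
Polytropic n=1.57: T₂ = T₁(V₁/V₂)^(n−1) = 418×(3.76)^0.57 = 889 K; P₂ = P₁(V₁/V₂)^n = 869 kPa.
W = (P₁V₁−P₂V₂)/(n−1) = (109×43.5−869×11.6)/0.57 = -9350 J.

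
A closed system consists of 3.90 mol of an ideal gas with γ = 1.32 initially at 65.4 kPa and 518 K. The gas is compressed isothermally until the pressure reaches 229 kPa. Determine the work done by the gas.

V₁ = nRT₁/P₁ = 3.90×8.314×518/65.4 = 257 L.
Isothermal: T stays 518 K; PV = const ⇒ V₂ = 73.3 L, P₂ = 229 kPa.
W = nRT ln(V₂/V₁) = 3.90×8.314×518×ln(0.286) = -21000 J.

-21000 J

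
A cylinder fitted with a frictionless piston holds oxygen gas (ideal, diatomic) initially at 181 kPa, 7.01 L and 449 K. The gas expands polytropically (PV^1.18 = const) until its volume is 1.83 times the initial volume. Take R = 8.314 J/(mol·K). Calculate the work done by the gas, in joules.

727 J

n = P₁V₁/(RT₁) = 181×7.01/(8.314×449) = 0.340 mol.
Polytropic n=1.18: T₂ = T₁(V₁/V₂)^(n−1) = 449×(0.546)^0.18 = 403 K; P₂ = P₁(V₁/V₂)^n = 88.7 kPa.
W = (P₁V₁−P₂V₂)/(n−1) = (181×7.01−88.7×12.8)/0.18 = 727 J.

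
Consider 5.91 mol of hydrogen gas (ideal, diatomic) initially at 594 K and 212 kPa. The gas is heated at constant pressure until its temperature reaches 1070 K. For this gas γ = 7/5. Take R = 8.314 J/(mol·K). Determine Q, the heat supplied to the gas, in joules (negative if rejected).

V₁ = nRT₁/P₁ = 5.91×8.314×594/212 = 138 L.
Isobaric: P stays 212 kPa; V/T = const ⇒ T₂ = 1070 K, V₂ = 248 L.
W = PΔV = 212×(248−138) kPa·L = 23400 J.
ΔU = nCvΔT = 5.91×20.8×(1070−594) = 58500 J.
Q = ΔU + W = nCpΔT = 81900 J.

81900 J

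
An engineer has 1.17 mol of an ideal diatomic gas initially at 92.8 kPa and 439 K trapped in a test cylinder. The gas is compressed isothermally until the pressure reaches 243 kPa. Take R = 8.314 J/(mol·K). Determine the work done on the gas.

V₁ = nRT₁/P₁ = 1.17×8.314×439/92.8 = 46.0 L.
Isothermal: T stays 439 K; PV = const ⇒ V₂ = 17.6 L, P₂ = 243 kPa.
W = nRT ln(V₂/V₁) = 1.17×8.314×439×ln(0.382) = -4110 J.
Work done on the gas = −W_by = 4110 J.

4110 J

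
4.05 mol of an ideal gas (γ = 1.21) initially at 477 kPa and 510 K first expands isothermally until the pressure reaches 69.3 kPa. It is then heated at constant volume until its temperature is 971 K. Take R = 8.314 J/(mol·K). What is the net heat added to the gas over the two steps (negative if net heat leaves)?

107000 J

V₁ = nRT₁/P₁ = 4.05×8.314×510/477 = 36.0 L.
Step 1 — Isothermal: T stays 510 K; PV = const ⇒ V₂ = 248 L, P₂ = 69.3 kPa.
ΔU = 0 (ideal gas, T constant).
W = nRT ln(V₂/V₁) = 4.05×8.314×510×ln(6.88) = 33100 J.
Q = ΔU + W = 33100 J.
State after step 1: P = 69.3 kPa, V = 248 L, T = 510 K.
Step 2 — Isochoric: V stays 248 L; P/T = const ⇒ T₂ = 971 K, P₂ = 132 kPa.
W = 0 (no volume change).
ΔU = nCvΔT = 4.05×39.6×(971−510) = 73900 J.
Q = ΔU = 73900 J.
Net over both steps: W = 33100 J, Q = 107000 J, ΔU = 73900 J.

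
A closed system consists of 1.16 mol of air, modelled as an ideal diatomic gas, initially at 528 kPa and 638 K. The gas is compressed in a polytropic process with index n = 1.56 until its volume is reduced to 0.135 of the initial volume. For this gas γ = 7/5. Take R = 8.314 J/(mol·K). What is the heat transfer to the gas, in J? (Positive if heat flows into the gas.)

9090 J

V₁ = nRT₁/P₁ = 1.16×8.314×638/528 = 11.7 L.
Polytropic n=1.56: T₂ = T₁(V₁/V₂)^(n−1) = 638×(7.41)^0.56 = 1960 K; P₂ = P₁(V₁/V₂)^n = 12000 kPa.
W = (P₁V₁−P₂V₂)/(n−1) = (528×11.7−12000×1.57)/0.56 = -22700 J.
ΔU = nCvΔT = 1.16×20.8×(1960−638) = 31800 J.
Q = ΔU + W = 9090 J.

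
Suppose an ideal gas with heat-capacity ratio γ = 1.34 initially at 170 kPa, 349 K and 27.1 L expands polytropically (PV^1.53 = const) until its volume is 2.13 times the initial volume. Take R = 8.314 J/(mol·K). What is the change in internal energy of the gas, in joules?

n = P₁V₁/(RT₁) = 170×27.1/(8.314×349) = 1.59 mol.
Polytropic n=1.53: T₂ = T₁(V₁/V₂)^(n−1) = 349×(0.469)^0.53 = 234 K; P₂ = P₁(V₁/V₂)^n = 53.5 kPa.
For an ideal gas ΔU = nCvΔT with Cv = R/(γ−1) = 24.5 J/(mol·K).
ΔU = 1.59×24.5×(234−349) = -4470 J.

-4470 J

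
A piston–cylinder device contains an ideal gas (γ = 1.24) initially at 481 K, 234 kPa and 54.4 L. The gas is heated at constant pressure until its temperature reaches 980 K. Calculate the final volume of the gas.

Isobaric: P stays 234 kPa; V/T = const ⇒ T₂ = 980 K, V₂ = 111 L.

111 L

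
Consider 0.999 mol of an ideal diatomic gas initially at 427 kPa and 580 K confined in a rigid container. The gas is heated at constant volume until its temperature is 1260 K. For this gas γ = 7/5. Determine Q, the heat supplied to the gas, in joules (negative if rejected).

V₁ = nRT₁/P₁ = 0.999×8.314×580/427 = 11.3 L.
Isochoric: V stays 11.3 L; P/T = const ⇒ T₂ = 1260 K, P₂ = 928 kPa.
W = 0 (no volume change).
ΔU = nCvΔT = 0.999×20.8×(1260−580) = 14100 J.
Q = ΔU = 14100 J.

14100 J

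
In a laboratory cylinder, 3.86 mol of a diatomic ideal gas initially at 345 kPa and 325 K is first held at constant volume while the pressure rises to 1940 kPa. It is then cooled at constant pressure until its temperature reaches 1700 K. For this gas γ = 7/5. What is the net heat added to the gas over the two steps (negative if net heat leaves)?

106000 J

V₁ = nRT₁/P₁ = 3.86×8.314×325/345 = 30.2 L.
Step 1 — Isochoric: V stays 30.2 L; P/T = const ⇒ T₂ = 1830 K, P₂ = 1940 kPa.
W = 0 (no volume change).
ΔU = nCvΔT = 3.86×20.8×(1830−325) = 121000 J.
Q = ΔU = 121000 J.
State after step 1: P = 1940 kPa, V = 30.2 L, T = 1830 K.
Step 2 — Isobaric: P stays 1940 kPa; V/T = const ⇒ T₂ = 1700 K, V₂ = 28.1 L.
W = PΔV = 1940×(28.1−30.2) kPa·L = -4090 J.
ΔU = nCvΔT = 3.86×20.8×(1700−1830) = -10200 J.
Q = ΔU + W = nCpΔT = -14300 J.
Net over both steps: W = -4090 J, Q = 106000 J, ΔU = 110000 J.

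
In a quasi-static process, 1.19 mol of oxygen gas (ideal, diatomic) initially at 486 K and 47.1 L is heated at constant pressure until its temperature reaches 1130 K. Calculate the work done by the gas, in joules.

6370 J

P₁ = nRT₁/V₁ = 1.19×8.314×486/47.1 = 102 kPa.
Isobaric: P stays 102 kPa; V/T = const ⇒ T₂ = 1130 K, V₂ = 110 L.
W = PΔV = 102×(110−47.1) kPa·L = 6370 J.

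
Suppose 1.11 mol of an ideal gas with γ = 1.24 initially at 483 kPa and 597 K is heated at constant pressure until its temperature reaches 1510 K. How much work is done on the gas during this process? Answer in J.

V₁ = nRT₁/P₁ = 1.11×8.314×597/483 = 11.4 L.
Isobaric: P stays 483 kPa; V/T = const ⇒ T₂ = 1510 K, V₂ = 28.9 L.
W = PΔV = 483×(28.9−11.4) kPa·L = 8430 J.
Work done on the gas = −W_by = -8430 J.

-8430 J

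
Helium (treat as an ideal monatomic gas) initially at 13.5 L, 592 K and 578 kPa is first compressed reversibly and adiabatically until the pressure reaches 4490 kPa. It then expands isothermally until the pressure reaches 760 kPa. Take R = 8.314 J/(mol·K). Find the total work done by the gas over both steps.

16600 J

n = P₁V₁/(RT₁) = 578×13.5/(8.314×592) = 1.59 mol.
Step 1 — Adiabatic: T₂/T₁ = (P₂/P₁)^((γ−1)/γ) ⇒ T₂ = 592×(7.77)^0.400 = 1340 K; V₂ = 3.95 L.
ΔU = nCvΔT = 1.59×12.5×(1340−592) = 14900 J.
Q = 0 for an adiabatic process, so W = −ΔU = -14900 J.
State after step 1: P = 4490 kPa, V = 3.95 L, T = 1340 K.
Step 2 — Isothermal: T stays 1340 K; PV = const ⇒ V₂ = 23.3 L, P₂ = 760 kPa.
ΔU = 0 (ideal gas, T constant).
W = nRT ln(V₂/V₁) = 1.59×8.314×1340×ln(5.91) = 31500 J.
Q = ΔU + W = 31500 J.
Net over both steps: W = 16600 J, Q = 31500 J, ΔU = 14900 J.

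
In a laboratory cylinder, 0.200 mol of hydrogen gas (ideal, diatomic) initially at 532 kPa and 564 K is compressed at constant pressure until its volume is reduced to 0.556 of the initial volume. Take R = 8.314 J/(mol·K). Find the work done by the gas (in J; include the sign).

-416 J

V₁ = nRT₁/P₁ = 0.200×8.314×564/532 = 1.76 L.
Isobaric: P stays 532 kPa; V/T = const ⇒ T₂ = 314 K, V₂ = 0.980 L.
W = PΔV = 532×(0.980−1.76) kPa·L = -416 J.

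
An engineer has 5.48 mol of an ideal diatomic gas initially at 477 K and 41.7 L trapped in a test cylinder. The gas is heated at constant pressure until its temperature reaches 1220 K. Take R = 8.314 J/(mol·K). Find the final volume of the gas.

107 L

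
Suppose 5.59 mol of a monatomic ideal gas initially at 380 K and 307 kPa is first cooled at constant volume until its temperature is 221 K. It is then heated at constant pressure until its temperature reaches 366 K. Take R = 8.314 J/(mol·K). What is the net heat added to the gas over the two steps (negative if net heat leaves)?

V₁ = nRT₁/P₁ = 5.59×8.314×380/307 = 57.5 L.
Step 1 — Isochoric: V stays 57.5 L; P/T = const ⇒ T₂ = 221 K, P₂ = 179 kPa.
W = 0 (no volume change).
ΔU = nCvΔT = 5.59×12.5×(221−380) = -11100 J.
Q = ΔU = -11100 J.
State after step 1: P = 179 kPa, V = 57.5 L, T = 221 K.
Step 2 — Isobaric: P stays 179 kPa; V/T = const ⇒ T₂ = 366 K, V₂ = 95.3 L.
W = PΔV = 179×(95.3−57.5) kPa·L = 6740 J.
ΔU = nCvΔT = 5.59×12.5×(366−221) = 10100 J.
Q = ΔU + W = nCpΔT = 16800 J.
Net over both steps: W = 6740 J, Q = 5760 J, ΔU = -976 J.

5760 J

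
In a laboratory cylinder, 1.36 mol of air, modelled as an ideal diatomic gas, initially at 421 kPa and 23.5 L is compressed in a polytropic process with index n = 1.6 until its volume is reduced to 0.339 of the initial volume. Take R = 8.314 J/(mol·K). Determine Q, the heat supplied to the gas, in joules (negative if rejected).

7530 J

T₁ = P₁V₁/(nR) = 421×23.5/(1.36×8.314) = 875 K.
Polytropic n=1.6: T₂ = T₁(V₁/V₂)^(n−1) = 875×(2.95)^0.60 = 1670 K; P₂ = P₁(V₁/V₂)^n = 2380 kPa.
W = (P₁V₁−P₂V₂)/(n−1) = (421×23.5−2380×7.97)/0.60 = -15100 J.
ΔU = nCvΔT = 1.36×20.8×(1670−875) = 22600 J.
Q = ΔU + W = 7530 J.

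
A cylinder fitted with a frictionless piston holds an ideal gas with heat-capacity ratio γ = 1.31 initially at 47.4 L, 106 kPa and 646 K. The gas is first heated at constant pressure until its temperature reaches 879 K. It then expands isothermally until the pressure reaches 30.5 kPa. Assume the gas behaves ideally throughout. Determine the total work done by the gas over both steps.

10300 J

n = P₁V₁/(RT₁) = 106×47.4/(8.314×646) = 0.935 mol.
Step 1 — Isobaric: P stays 106 kPa; V/T = const ⇒ T₂ = 879 K, V₂ = 64.5 L.
W = PΔV = 106×(64.5−47.4) kPa·L = 1810 J.
ΔU = nCvΔT = 0.935×26.8×(879−646) = 5850 J.
Q = ΔU + W = nCpΔT = 7660 J.
State after step 1: P = 106 kPa, V = 64.5 L, T = 879 K.
Step 2 — Isothermal: T stays 879 K; PV = const ⇒ V₂ = 224 L, P₂ = 30.5 kPa.
ΔU = 0 (ideal gas, T constant).
W = nRT ln(V₂/V₁) = 0.935×8.314×879×ln(3.48) = 8520 J.
Q = ΔU + W = 8520 J.
Net over both steps: W = 10300 J, Q = 16200 J, ΔU = 5850 J.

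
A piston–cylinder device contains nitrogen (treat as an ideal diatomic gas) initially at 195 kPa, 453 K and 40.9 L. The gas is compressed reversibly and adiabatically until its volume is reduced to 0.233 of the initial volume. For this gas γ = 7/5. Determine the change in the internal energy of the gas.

15800 J

n = P₁V₁/(RT₁) = 195×40.9/(8.314×453) = 2.12 mol.
Adiabatic: TV^(γ−1) = const ⇒ T₂ = 453×(4.29)^0.400 = 811 K; PV^γ = const ⇒ P₂ = 1500 kPa.
For an ideal gas ΔU = nCvΔT with Cv = (5/2)R = 20.8 J/(mol·K).
ΔU = 2.12×20.8×(811−453) = 15800 J.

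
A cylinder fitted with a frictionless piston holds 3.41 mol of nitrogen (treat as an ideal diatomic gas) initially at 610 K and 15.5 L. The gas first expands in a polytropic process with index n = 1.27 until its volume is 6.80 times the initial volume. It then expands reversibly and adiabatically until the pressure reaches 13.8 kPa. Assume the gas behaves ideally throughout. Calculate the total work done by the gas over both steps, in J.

36900 J

P₁ = nRT₁/V₁ = 3.41×8.314×610/15.5 = 1120 kPa.
Step 1 — Polytropic n=1.27: T₂ = T₁(V₁/V₂)^(n−1) = 610×(0.147)^0.27 = 364 K; P₂ = P₁(V₁/V₂)^n = 97.8 kPa.
W = (P₁V₁−P₂V₂)/(n−1) = (1120×15.5−97.8×105)/0.27 = 25900 J.
ΔU = nCvΔT = 3.41×20.8×(364−610) = -17500 J.
Q = ΔU + W = 8410 J.
State after step 1: P = 97.8 kPa, V = 105 L, T = 364 K.
Step 2 — Adiabatic: T₂/T₁ = (P₂/P₁)^((γ−1)/γ) ⇒ T₂ = 364×(0.141)^0.286 = 208 K; V₂ = 427 L.
ΔU = nCvΔT = 3.41×20.8×(208−364) = -11000 J.
Q = 0 for an adiabatic process, so W = −ΔU = 11000 J.
Net over both steps: W = 36900 J, Q = 8410 J, ΔU = -28500 J.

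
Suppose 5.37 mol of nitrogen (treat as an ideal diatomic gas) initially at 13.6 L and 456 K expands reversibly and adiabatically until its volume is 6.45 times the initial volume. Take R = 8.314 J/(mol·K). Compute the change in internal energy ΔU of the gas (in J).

P₁ = nRT₁/V₁ = 5.37×8.314×456/13.6 = 1500 kPa.
Adiabatic: TV^(γ−1) = const ⇒ T₂ = 456×(0.155)^0.400 = 216 K; PV^γ = const ⇒ P₂ = 110 kPa.
For an ideal gas ΔU = nCvΔT with Cv = (5/2)R = 20.8 J/(mol·K).
ΔU = 5.37×20.8×(216−456) = -26700 J.

-26700 J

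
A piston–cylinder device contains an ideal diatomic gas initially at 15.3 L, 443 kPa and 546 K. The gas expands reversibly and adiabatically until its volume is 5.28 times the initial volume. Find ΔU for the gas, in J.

-8240 J

n = P₁V₁/(RT₁) = 443×15.3/(8.314×546) = 1.49 mol.
Adiabatic: TV^(γ−1) = const ⇒ T₂ = 546×(0.189)^0.400 = 281 K; PV^γ = const ⇒ P₂ = 43.1 kPa.
For an ideal gas ΔU = nCvΔT with Cv = (5/2)R = 20.8 J/(mol·K).
ΔU = 1.49×20.8×(281−546) = -8240 J.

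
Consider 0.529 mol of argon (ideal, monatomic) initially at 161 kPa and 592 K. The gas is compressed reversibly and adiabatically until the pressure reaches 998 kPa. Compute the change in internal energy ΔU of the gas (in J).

4200 J

V₁ = nRT₁/P₁ = 0.529×8.314×592/161 = 16.2 L.
Adiabatic: T₂/T₁ = (P₂/P₁)^((γ−1)/γ) ⇒ T₂ = 592×(6.20)^0.400 = 1230 K; V₂ = 5.41 L.
For an ideal gas ΔU = nCvΔT with Cv = (3/2)R = 12.5 J/(mol·K).
ΔU = 0.529×12.5×(1230−592) = 4200 J.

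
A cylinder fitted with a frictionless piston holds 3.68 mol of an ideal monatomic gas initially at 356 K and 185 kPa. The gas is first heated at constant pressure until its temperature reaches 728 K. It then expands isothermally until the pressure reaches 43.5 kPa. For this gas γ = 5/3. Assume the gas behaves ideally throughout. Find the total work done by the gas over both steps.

43600 J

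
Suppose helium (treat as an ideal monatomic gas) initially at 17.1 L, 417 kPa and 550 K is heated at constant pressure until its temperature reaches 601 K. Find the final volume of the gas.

18.7 L

Isobaric: P stays 417 kPa; V/T = const ⇒ T₂ = 601 K, V₂ = 18.7 L.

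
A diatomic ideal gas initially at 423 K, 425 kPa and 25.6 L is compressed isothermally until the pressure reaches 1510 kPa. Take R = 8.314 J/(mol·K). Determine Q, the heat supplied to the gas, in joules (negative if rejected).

n = P₁V₁/(RT₁) = 425×25.6/(8.314×423) = 3.09 mol.
Isothermal: T stays 423 K; PV = const ⇒ V₂ = 7.21 L, P₂ = 1510 kPa.
ΔU = 0 (ideal gas, T constant).
W = nRT ln(V₂/V₁) = 3.09×8.314×423×ln(0.281) = -13800 J.
Q = ΔU + W = -13800 J.

-13800 J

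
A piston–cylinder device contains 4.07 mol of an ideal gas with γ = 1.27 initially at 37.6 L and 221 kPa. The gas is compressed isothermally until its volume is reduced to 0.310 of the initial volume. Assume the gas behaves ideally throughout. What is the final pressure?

T₁ = P₁V₁/(nR) = 221×37.6/(4.07×8.314) = 246 K.
Isothermal: T stays 246 K; PV = const ⇒ V₂ = 11.7 L, P₂ = 713 kPa.

713 kPa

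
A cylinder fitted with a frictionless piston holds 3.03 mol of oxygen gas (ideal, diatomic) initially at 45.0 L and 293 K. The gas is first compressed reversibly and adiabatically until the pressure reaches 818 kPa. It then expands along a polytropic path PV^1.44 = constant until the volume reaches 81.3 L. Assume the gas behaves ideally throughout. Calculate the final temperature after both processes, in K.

216 K

P₁ = nRT₁/V₁ = 3.03×8.314×293/45.0 = 164 kPa.
Step 1 — Adiabatic: T₂/T₁ = (P₂/P₁)^((γ−1)/γ) ⇒ T₂ = 293×(4.99)^0.286 = 464 K; V₂ = 14.3 L.
ΔU = nCvΔT = 3.03×20.8×(464−293) = 10800 J.
Q = 0 for an adiabatic process, so W = −ΔU = -10800 J.
State after step 1: P = 818 kPa, V = 14.3 L, T = 464 K.
Step 2 — Polytropic n=1.44: T₂ = T₁(V₁/V₂)^(n−1) = 464×(0.176)^0.44 = 216 K; P₂ = P₁(V₁/V₂)^n = 66.8 kPa.
W = (P₁V₁−P₂V₂)/(n−1) = (818×14.3−66.8×81.3)/0.44 = 14200 J.
ΔU = nCvΔT = 3.03×20.8×(216−464) = -15600 J.
Q = ΔU + W = -1420 J.
Net over both steps: W = 3450 J, Q = -1420 J, ΔU = -4870 J.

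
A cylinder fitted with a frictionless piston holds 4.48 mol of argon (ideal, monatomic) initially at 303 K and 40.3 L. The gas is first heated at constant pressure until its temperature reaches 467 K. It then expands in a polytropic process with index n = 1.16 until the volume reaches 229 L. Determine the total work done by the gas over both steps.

26600 J

P₁ = nRT₁/V₁ = 4.48×8.314×303/40.3 = 280 kPa.
Step 1 — Isobaric: P stays 280 kPa; V/T = const ⇒ T₂ = 467 K, V₂ = 62.1 L.
W = PΔV = 280×(62.1−40.3) kPa·L = 6110 J.
ΔU = nCvΔT = 4.48×12.5×(467−303) = 9160 J.
Q = ΔU + W = nCpΔT = 15300 J.
State after step 1: P = 280 kPa, V = 62.1 L, T = 467 K.
Step 2 — Polytropic n=1.16: T₂ = T₁(V₁/V₂)^(n−1) = 467×(0.271)^0.16 = 379 K; P₂ = P₁(V₁/V₂)^n = 61.6 kPa.
W = (P₁V₁−P₂V₂)/(n−1) = (280×62.1−61.6×229)/0.16 = 20500 J.
ΔU = nCvΔT = 4.48×12.5×(379−467) = -4920 J.
Q = ΔU + W = 15600 J.
Net over both steps: W = 26600 J, Q = 30800 J, ΔU = 4250 J.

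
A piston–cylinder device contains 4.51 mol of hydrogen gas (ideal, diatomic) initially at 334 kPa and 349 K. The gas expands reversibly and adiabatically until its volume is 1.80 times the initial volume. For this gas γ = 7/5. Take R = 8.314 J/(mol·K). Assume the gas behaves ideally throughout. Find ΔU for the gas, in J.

-6850 J

V₁ = nRT₁/P₁ = 4.51×8.314×349/334 = 39.2 L.
Adiabatic: TV^(γ−1) = const ⇒ T₂ = 349×(0.556)^0.400 = 276 K; PV^γ = const ⇒ P₂ = 147 kPa.
For an ideal gas ΔU = nCvΔT with Cv = (5/2)R = 20.8 J/(mol·K).
ΔU = 4.51×20.8×(276−349) = -6850 J.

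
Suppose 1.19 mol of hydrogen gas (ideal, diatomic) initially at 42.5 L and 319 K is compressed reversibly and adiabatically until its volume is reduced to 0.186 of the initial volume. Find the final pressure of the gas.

P₁ = nRT₁/V₁ = 1.19×8.314×319/42.5 = 74.3 kPa.
Adiabatic: TV^(γ−1) = const ⇒ T₂ = 319×(5.38)^0.400 = 625 K; PV^γ = const ⇒ P₂ = 782 kPa.

782 kPa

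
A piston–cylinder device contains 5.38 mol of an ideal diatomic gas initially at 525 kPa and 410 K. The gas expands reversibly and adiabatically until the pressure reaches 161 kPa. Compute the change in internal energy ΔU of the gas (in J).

V₁ = nRT₁/P₁ = 5.38×8.314×410/525 = 34.9 L.
Adiabatic: T₂/T₁ = (P₂/P₁)^((γ−1)/γ) ⇒ T₂ = 410×(0.307)^0.286 = 292 K; V₂ = 81.3 L.
For an ideal gas ΔU = nCvΔT with Cv = (5/2)R = 20.8 J/(mol·K).
ΔU = 5.38×20.8×(292−410) = -13100 J.

-13100 J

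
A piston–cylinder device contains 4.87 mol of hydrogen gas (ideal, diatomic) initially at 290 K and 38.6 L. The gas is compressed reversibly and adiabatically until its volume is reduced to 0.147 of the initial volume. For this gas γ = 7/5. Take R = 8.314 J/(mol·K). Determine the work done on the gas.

33900 J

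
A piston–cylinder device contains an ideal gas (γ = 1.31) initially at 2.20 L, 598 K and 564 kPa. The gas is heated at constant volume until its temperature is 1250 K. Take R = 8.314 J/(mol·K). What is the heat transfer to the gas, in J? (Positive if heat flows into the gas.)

n = P₁V₁/(RT₁) = 564×2.20/(8.314×598) = 0.250 mol.
Isochoric: V stays 2.20 L; P/T = const ⇒ T₂ = 1250 K, P₂ = 1180 kPa.
W = 0 (no volume change).
ΔU = nCvΔT = 0.250×26.8×(1250−598) = 4360 J.
Q = ΔU = 4360 J.

4360 J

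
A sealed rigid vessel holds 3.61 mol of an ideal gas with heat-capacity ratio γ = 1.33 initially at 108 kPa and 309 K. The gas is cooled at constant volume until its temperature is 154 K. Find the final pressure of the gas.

53.8 kPa

V₁ = nRT₁/P₁ = 3.61×8.314×309/108 = 85.9 L.
Isochoric: V stays 85.9 L; P/T = const ⇒ T₂ = 154 K, P₂ = 53.8 kPa.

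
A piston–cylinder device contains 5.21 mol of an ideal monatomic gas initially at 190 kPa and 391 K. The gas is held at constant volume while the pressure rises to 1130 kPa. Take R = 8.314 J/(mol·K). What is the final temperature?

2330 K

V₁ = nRT₁/P₁ = 5.21×8.314×391/190 = 89.1 L.
Isochoric: V stays 89.1 L; P/T = const ⇒ T₂ = 2330 K, P₂ = 1130 kPa.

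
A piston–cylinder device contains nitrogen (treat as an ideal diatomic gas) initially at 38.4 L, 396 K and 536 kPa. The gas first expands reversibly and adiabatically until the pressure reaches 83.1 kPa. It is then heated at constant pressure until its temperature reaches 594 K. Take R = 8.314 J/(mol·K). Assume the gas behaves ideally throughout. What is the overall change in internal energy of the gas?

25700 J

n = P₁V₁/(RT₁) = 536×38.4/(8.314×396) = 6.25 mol.
Step 1 — Adiabatic: T₂/T₁ = (P₂/P₁)^((γ−1)/γ) ⇒ T₂ = 396×(0.155)^0.286 = 232 K; V₂ = 145 L.
ΔU = nCvΔT = 6.25×20.8×(232−396) = -21200 J.
Q = 0 for an adiabatic process, so W = −ΔU = 21200 J.
State after step 1: P = 83.1 kPa, V = 145 L, T = 232 K.
Step 2 — Isobaric: P stays 83.1 kPa; V/T = const ⇒ T₂ = 594 K, V₂ = 372 L.
W = PΔV = 83.1×(372−145) kPa·L = 18800 J.
ΔU = nCvΔT = 6.25×20.8×(594−232) = 47000 J.
Q = ΔU + W = nCpΔT = 65800 J.
Net over both steps: W = 40000 J, Q = 65800 J, ΔU = 25700 J.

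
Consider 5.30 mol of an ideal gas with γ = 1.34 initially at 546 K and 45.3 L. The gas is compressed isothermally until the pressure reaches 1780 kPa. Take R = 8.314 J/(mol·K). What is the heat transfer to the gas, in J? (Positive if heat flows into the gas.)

P₁ = nRT₁/V₁ = 5.30×8.314×546/45.3 = 531 kPa.
Isothermal: T stays 546 K; PV = const ⇒ V₂ = 13.5 L, P₂ = 1780 kPa.
ΔU = 0 (ideal gas, T constant).
W = nRT ln(V₂/V₁) = 5.30×8.314×546×ln(0.298) = -29100 J.
Q = ΔU + W = -29100 J.

-29100 J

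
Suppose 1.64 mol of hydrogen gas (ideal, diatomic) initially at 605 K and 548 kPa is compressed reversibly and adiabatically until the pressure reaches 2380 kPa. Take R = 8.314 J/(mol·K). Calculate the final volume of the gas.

5.27 L

V₁ = nRT₁/P₁ = 1.64×8.314×605/548 = 15.1 L.
Adiabatic: T₂/T₁ = (P₂/P₁)^((γ−1)/γ) ⇒ T₂ = 605×(4.34)^0.286 = 920 K; V₂ = 5.27 L.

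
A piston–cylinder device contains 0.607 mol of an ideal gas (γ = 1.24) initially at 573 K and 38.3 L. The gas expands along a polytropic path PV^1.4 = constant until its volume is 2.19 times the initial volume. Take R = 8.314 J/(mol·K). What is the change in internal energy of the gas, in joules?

P₁ = nRT₁/V₁ = 0.607×8.314×573/38.3 = 75.5 kPa.
Polytropic n=1.4: T₂ = T₁(V₁/V₂)^(n−1) = 573×(0.457)^0.40 = 419 K; P₂ = P₁(V₁/V₂)^n = 25.2 kPa.
For an ideal gas ΔU = nCvΔT with Cv = R/(γ−1) = 34.6 J/(mol·K).
ΔU = 0.607×34.6×(419−573) = -3240 J.

-3240 J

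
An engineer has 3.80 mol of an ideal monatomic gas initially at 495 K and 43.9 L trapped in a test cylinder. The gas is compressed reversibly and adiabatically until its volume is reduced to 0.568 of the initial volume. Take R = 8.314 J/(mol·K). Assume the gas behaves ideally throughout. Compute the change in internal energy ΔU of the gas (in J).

10700 J

P₁ = nRT₁/V₁ = 3.80×8.314×495/43.9 = 356 kPa.
Adiabatic: TV^(γ−1) = const ⇒ T₂ = 495×(1.76)^0.667 = 722 K; PV^γ = const ⇒ P₂ = 914 kPa.
For an ideal gas ΔU = nCvΔT with Cv = (3/2)R = 12.5 J/(mol·K).
ΔU = 3.80×12.5×(722−495) = 10700 J.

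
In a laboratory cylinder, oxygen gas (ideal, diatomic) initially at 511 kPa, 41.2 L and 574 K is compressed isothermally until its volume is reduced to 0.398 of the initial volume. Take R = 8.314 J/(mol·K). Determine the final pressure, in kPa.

1280 kPa

Isothermal: T stays 574 K; PV = const ⇒ V₂ = 16.4 L, P₂ = 1280 kPa.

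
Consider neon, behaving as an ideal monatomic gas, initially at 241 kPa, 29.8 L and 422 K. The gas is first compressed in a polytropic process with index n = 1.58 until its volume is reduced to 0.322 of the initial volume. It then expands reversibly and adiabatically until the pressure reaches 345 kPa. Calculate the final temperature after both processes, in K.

459 K

n = P₁V₁/(RT₁) = 241×29.8/(8.314×422) = 2.05 mol.
Step 1 — Polytropic n=1.58: T₂ = T₁(V₁/V₂)^(n−1) = 422×(3.11)^0.58 = 814 K; P₂ = P₁(V₁/V₂)^n = 1440 kPa.
W = (P₁V₁−P₂V₂)/(n−1) = (241×29.8−1440×9.60)/0.58 = -11500 J.
ΔU = nCvΔT = 2.05×12.5×(814−422) = 10000 J.
Q = ΔU + W = -1500 J.
State after step 1: P = 1440 kPa, V = 9.60 L, T = 814 K.
Step 2 — Adiabatic: T₂/T₁ = (P₂/P₁)^((γ−1)/γ) ⇒ T₂ = 814×(0.239)^0.400 = 459 K; V₂ = 22.7 L.
ΔU = nCvΔT = 2.05×12.5×(459−814) = -9060 J.
Q = 0 for an adiabatic process, so W = −ΔU = 9060 J.
Net over both steps: W = -2450 J, Q = -1500 J, ΔU = 951 J.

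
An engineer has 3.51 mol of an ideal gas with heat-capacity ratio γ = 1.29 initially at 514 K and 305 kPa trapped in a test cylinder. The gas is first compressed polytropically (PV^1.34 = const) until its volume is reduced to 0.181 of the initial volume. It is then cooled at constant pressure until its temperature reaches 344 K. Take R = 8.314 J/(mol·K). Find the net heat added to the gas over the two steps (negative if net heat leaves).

-68700 J

V₁ = nRT₁/P₁ = 3.51×8.314×514/305 = 49.2 L.
Step 1 — Polytropic n=1.34: T₂ = T₁(V₁/V₂)^(n−1) = 514×(5.52)^0.34 = 919 K; P₂ = P₁(V₁/V₂)^n = 3010 kPa.
W = (P₁V₁−P₂V₂)/(n−1) = (305×49.2−3010×8.90)/0.34 = -34800 J.
ΔU = nCvΔT = 3.51×28.7×(919−514) = 40800 J.
Q = ΔU + W = 5990 J.
State after step 1: P = 3010 kPa, V = 8.90 L, T = 919 K.
Step 2 — Isobaric: P stays 3010 kPa; V/T = const ⇒ T₂ = 344 K, V₂ = 3.33 L.
W = PΔV = 3010×(3.33−8.90) kPa·L = -16800 J.
ΔU = nCvΔT = 3.51×28.7×(344−919) = -57900 J.
Q = ΔU + W = nCpΔT = -74700 J.
Net over both steps: W = -51500 J, Q = -68700 J, ΔU = -17100 J.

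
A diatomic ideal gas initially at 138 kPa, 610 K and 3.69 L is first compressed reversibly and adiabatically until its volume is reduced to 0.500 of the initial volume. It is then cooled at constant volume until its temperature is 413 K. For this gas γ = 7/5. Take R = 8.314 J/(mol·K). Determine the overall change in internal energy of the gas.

-411 J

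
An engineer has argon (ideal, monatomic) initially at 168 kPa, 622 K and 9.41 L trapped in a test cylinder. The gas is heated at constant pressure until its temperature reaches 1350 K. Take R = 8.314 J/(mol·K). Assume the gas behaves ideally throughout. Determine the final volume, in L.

20.4 L

Isobaric: P stays 168 kPa; V/T = const ⇒ T₂ = 1350 K, V₂ = 20.4 L.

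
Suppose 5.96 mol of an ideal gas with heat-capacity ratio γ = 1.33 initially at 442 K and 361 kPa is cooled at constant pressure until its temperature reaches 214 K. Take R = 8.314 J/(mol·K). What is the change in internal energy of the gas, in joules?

V₁ = nRT₁/P₁ = 5.96×8.314×442/361 = 60.7 L.
Isobaric: P stays 361 kPa; V/T = const ⇒ T₂ = 214 K, V₂ = 29.4 L.
For an ideal gas ΔU = nCvΔT with Cv = R/(γ−1) = 25.2 J/(mol·K).
ΔU = 5.96×25.2×(214−442) = -34200 J.

-34200 J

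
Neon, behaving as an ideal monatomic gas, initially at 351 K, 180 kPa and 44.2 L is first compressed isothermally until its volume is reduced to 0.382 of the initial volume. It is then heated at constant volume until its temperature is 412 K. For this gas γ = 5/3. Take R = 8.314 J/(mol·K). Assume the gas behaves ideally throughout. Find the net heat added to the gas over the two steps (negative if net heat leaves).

-5580 J

n = P₁V₁/(RT₁) = 180×44.2/(8.314×351) = 2.73 mol.
Step 1 — Isothermal: T stays 351 K; PV = const ⇒ V₂ = 16.9 L, P₂ = 471 kPa.
ΔU = 0 (ideal gas, T constant).
W = nRT ln(V₂/V₁) = 2.73×8.314×351×ln(0.382) = -7660 J.
Q = ΔU + W = -7660 J.
State after step 1: P = 471 kPa, V = 16.9 L, T = 351 K.
Step 2 — Isochoric: V stays 16.9 L; P/T = const ⇒ T₂ = 412 K, P₂ = 553 kPa.
W = 0 (no volume change).
ΔU = nCvΔT = 2.73×12.5×(412−351) = 2070 J.
Q = ΔU = 2070 J.
Net over both steps: W = -7660 J, Q = -5580 J, ΔU = 2070 J.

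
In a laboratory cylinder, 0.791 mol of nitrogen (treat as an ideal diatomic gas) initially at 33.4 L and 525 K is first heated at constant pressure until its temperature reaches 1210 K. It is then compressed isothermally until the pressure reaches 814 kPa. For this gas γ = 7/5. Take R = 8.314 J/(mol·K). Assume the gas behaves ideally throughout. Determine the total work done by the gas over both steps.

P₁ = nRT₁/V₁ = 0.791×8.314×525/33.4 = 103 kPa.
Step 1 — Isobaric: P stays 103 kPa; V/T = const ⇒ T₂ = 1210 K, V₂ = 77.0 L.
W = PΔV = 103×(77.0−33.4) kPa·L = 4500 J.
ΔU = nCvΔT = 0.791×20.8×(1210−525) = 11300 J.
Q = ΔU + W = nCpΔT = 15800 J.
State after step 1: P = 103 kPa, V = 77.0 L, T = 1210 K.
Step 2 — Isothermal: T stays 1210 K; PV = const ⇒ V₂ = 9.78 L, P₂ = 814 kPa.
ΔU = 0 (ideal gas, T constant).
W = nRT ln(V₂/V₁) = 0.791×8.314×1210×ln(0.127) = -16400 J.
Q = ΔU + W = -16400 J.
Net over both steps: W = -11900 J, Q = -654 J, ΔU = 11300 J.

-11900 J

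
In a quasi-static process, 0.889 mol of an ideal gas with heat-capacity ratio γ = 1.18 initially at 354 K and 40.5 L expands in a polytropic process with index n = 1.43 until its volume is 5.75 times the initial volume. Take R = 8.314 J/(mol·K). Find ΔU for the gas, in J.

P₁ = nRT₁/V₁ = 0.889×8.314×354/40.5 = 64.6 kPa.
Polytropic n=1.43: T₂ = T₁(V₁/V₂)^(n−1) = 354×(0.174)^0.43 = 167 K; P₂ = P₁(V₁/V₂)^n = 5.30 kPa.
For an ideal gas ΔU = nCvΔT with Cv = R/(γ−1) = 46.2 J/(mol·K).
ΔU = 0.889×46.2×(167−354) = -7680 J.

-7680 J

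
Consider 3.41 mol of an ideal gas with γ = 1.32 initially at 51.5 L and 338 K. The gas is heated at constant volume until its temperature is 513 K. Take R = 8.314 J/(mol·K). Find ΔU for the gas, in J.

15500 J

P₁ = nRT₁/V₁ = 3.41×8.314×338/51.5 = 186 kPa.
Isochoric: V stays 51.5 L; P/T = const ⇒ T₂ = 513 K, P₂ = 282 kPa.
For an ideal gas ΔU = nCvΔT with Cv = R/(γ−1) = 26.0 J/(mol·K).
ΔU = 3.41×26.0×(513−338) = 15500 J.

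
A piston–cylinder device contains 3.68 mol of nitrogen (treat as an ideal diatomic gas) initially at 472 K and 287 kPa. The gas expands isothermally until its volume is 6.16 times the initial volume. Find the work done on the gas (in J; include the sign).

V₁ = nRT₁/P₁ = 3.68×8.314×472/287 = 50.3 L.
Isothermal: T stays 472 K; PV = const ⇒ V₂ = 310 L, P₂ = 46.6 kPa.
W = nRT ln(V₂/V₁) = 3.68×8.314×472×ln(6.16) = 26300 J.
Work done on the gas = −W_by = -26300 J.

-26300 J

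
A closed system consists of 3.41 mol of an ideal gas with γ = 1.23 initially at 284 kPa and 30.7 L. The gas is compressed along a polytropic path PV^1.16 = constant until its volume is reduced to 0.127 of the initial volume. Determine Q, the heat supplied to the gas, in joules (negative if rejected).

-6490 J

T₁ = P₁V₁/(nR) = 284×30.7/(3.41×8.314) = 308 K.
Polytropic n=1.16: T₂ = T₁(V₁/V₂)^(n−1) = 308×(7.87)^0.16 = 428 K; P₂ = P₁(V₁/V₂)^n = 3110 kPa.
W = (P₁V₁−P₂V₂)/(n−1) = (284×30.7−3110×3.90)/0.16 = -21300 J.
ΔU = nCvΔT = 3.41×36.1×(428−308) = 14800 J.
Q = ΔU + W = -6490 J.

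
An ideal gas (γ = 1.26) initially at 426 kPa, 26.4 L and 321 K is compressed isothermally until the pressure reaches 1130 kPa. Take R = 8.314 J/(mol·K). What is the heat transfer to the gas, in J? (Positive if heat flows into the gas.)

-11000 J

n = P₁V₁/(RT₁) = 426×26.4/(8.314×321) = 4.21 mol.
Isothermal: T stays 321 K; PV = const ⇒ V₂ = 9.95 L, P₂ = 1130 kPa.
ΔU = 0 (ideal gas, T constant).
W = nRT ln(V₂/V₁) = 4.21×8.314×321×ln(0.377) = -11000 J.
Q = ΔU + W = -11000 J.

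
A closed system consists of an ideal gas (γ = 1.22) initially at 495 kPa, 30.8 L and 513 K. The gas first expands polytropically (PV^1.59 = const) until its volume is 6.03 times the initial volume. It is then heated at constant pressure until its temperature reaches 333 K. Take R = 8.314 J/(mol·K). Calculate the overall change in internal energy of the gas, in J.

n = P₁V₁/(RT₁) = 495×30.8/(8.314×513) = 3.57 mol.
Step 1 — Polytropic n=1.59: T₂ = T₁(V₁/V₂)^(n−1) = 513×(0.166)^0.59 = 178 K; P₂ = P₁(V₁/V₂)^n = 28.4 kPa.
W = (P₁V₁−P₂V₂)/(n−1) = (495×30.8−28.4×186)/0.59 = 16900 J.
ΔU = nCvΔT = 3.57×37.8×(178−513) = -45300 J.
Q = ΔU + W = -28400 J.
State after step 1: P = 28.4 kPa, V = 186 L, T = 178 K.
Step 2 — Isobaric: P stays 28.4 kPa; V/T = const ⇒ T₂ = 333 K, V₂ = 348 L.
W = PΔV = 28.4×(348−186) kPa·L = 4610 J.
ΔU = nCvΔT = 3.57×37.8×(333−178) = 21000 J.
Q = ΔU + W = nCpΔT = 25600 J.
Net over both steps: W = 21500 J, Q = -2810 J, ΔU = -24300 J.

-24300 J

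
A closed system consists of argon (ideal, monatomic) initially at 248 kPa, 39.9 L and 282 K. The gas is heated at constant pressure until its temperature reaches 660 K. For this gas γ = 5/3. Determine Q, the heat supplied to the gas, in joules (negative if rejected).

n = P₁V₁/(RT₁) = 248×39.9/(8.314×282) = 4.22 mol.
Isobaric: P stays 248 kPa; V/T = const ⇒ T₂ = 660 K, V₂ = 93.4 L.
W = PΔV = 248×(93.4−39.9) kPa·L = 13300 J.
ΔU = nCvΔT = 4.22×12.5×(660−282) = 19900 J.
Q = ΔU + W = nCpΔT = 33200 J.

33200 J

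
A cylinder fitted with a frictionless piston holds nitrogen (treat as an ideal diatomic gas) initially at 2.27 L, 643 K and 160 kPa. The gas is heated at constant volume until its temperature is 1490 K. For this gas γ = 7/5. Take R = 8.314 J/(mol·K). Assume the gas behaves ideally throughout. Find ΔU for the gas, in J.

n = P₁V₁/(RT₁) = 160×2.27/(8.314×643) = 0.0679 mol.
Isochoric: V stays 2.27 L; P/T = const ⇒ T₂ = 1490 K, P₂ = 371 kPa.
For an ideal gas ΔU = nCvΔT with Cv = (5/2)R = 20.8 J/(mol·K).
ΔU = 0.0679×20.8×(1490−643) = 1200 J.

1200 J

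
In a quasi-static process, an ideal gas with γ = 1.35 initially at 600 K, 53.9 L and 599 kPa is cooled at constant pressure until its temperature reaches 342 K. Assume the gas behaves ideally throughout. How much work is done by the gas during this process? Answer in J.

-13900 J

n = P₁V₁/(RT₁) = 599×53.9/(8.314×600) = 6.47 mol.
Isobaric: P stays 599 kPa; V/T = const ⇒ T₂ = 342 K, V₂ = 30.7 L.
W = PΔV = 599×(30.7−53.9) kPa·L = -13900 J.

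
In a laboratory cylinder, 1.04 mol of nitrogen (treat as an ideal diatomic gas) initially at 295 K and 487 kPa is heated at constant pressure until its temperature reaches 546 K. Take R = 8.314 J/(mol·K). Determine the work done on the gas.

-2170 J

V₁ = nRT₁/P₁ = 1.04×8.314×295/487 = 5.24 L.
Isobaric: P stays 487 kPa; V/T = const ⇒ T₂ = 546 K, V₂ = 9.69 L.
W = PΔV = 487×(9.69−5.24) kPa·L = 2170 J.
Work done on the gas = −W_by = -2170 J.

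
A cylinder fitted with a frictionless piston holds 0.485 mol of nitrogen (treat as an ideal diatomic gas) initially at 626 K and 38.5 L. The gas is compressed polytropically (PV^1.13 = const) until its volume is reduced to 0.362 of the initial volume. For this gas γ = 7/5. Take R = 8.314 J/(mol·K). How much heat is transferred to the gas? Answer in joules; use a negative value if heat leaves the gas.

P₁ = nRT₁/V₁ = 0.485×8.314×626/38.5 = 65.6 kPa.
Polytropic n=1.13: T₂ = T₁(V₁/V₂)^(n−1) = 626×(2.76)^0.13 = 714 K; P₂ = P₁(V₁/V₂)^n = 207 kPa.
W = (P₁V₁−P₂V₂)/(n−1) = (65.6×38.5−207×13.9)/0.13 = -2740 J.
ΔU = nCvΔT = 0.485×20.8×(714−626) = 891 J.
Q = ΔU + W = -1850 J.

-1850 J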